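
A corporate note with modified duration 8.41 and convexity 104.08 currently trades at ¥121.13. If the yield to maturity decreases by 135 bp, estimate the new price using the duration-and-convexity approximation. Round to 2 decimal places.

Duration effect: -D_mod·Δy = -8.41 × (-0.0135) = +0.113535
Convexity effect: ½·C·(Δy)² = 0.5 × 104.08 × (-0.0135)² = +0.00948429
ΔP/P ≈ +0.113535 + 0.00948429 = +0.12301929
New price ≈ 121.13 × (1 + 0.12301929) = 136.0313265977.

¥136.03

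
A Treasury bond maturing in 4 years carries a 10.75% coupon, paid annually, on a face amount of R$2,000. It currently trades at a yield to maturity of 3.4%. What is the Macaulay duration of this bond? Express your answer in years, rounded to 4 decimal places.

3.5197 years

Periodic yield y = 0.034. Discount each cash flow and weight by its year:
  t   CF        PV=CF/(1+0.034)^t    t·PV
  1       215.00       207.9304       207.9304
  2       215.00       201.0932       402.1864
  3       215.00       194.4808       583.4425
  4     2,215.00     1,937.7225     7,750.8899
  Σ                  2,541.2269     8,944.4492
Price P = Σ PV = 2,541.2269.
Macaulay duration = Σ(t·PV) / P = 8,944.4492 / 2,541.2269 = 3.51974 years.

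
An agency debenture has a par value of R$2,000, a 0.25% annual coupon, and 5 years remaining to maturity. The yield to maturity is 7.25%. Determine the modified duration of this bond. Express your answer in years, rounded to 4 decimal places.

4.6336 years

Periodic yield y = 0.0725. First find Macaulay duration:
  t   CF        PV=CF/(1+0.0725)^t    t·PV
  1         5.00         4.6620         4.6620
  2         5.00         4.3469         8.6937
  3         5.00         4.0530        12.1590
  4         5.00         3.7790        15.1161
  5     2,005.00     1,412.9535     7,064.7676
  Σ                  1,429.7944     7,105.3984
P = 1,429.7944; Macaulay duration = 7,105.3984 / 1,429.7944 = 4.96952 years.
Modified duration = D_Mac / (1 + y) = 4.96952 / 1.0725 = 4.63359 years.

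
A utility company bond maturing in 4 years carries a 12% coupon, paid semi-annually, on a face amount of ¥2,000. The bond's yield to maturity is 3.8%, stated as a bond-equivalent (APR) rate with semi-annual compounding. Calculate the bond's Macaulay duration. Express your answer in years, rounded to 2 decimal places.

3.39 years

Periodic yield y = 0.019. Discount each cash flow and weight by its period:
  t   CF        PV=CF/(1+0.019)^t    t·PV
  1       120.00       117.7625       117.7625
  2       120.00       115.5667       231.1335
  3       120.00       113.4119       340.2358
  4       120.00       111.2973       445.1891
  5       120.00       109.2221       546.1103
  6       120.00       107.1855       643.1132
  7       120.00       105.1870       736.3088
  8     2,120.00     1,823.6538    14,589.2302
  Σ                  2,603.2868    17,649.0832
Price P = Σ PV = 2,603.2868.
Macaulay duration = Σ(t·PV) / P = 17,649.0832 / 2,603.2868 = 6.77954 half-year periods.
In years: 6.77954 / 2 = 3.38977 years.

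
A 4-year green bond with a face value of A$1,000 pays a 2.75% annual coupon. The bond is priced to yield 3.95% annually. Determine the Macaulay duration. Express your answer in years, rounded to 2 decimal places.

3.84 years

Periodic yield y = 0.0395. Discount each cash flow and weight by its year:
  t   CF        PV=CF/(1+0.0395)^t    t·PV
  1        27.50        26.4550        26.4550
  2        27.50        25.4498        50.8995
  3        27.50        24.4827        73.4481
  4     1,027.50       880.0024     3,520.0096
  Σ                    956.3899     3,670.8122
Price P = Σ PV = 956.3899.
Macaulay duration = Σ(t·PV) / P = 3,670.8122 / 956.3899 = 3.83820 years.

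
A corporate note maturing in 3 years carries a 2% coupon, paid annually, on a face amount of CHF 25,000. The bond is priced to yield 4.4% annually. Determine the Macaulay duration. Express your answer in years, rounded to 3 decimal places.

2.939 years

Periodic yield y = 0.044. Discount each cash flow and weight by its year:
  t   CF        PV=CF/(1+0.044)^t    t·PV
  1       500.00       478.9272       478.9272
  2       500.00       458.7425       917.4851
  3    25,500.00    22,409.8363    67,229.5090
  Σ                 23,347.5061    68,625.9212
Price P = Σ PV = 23,347.5061.
Macaulay duration = Σ(t·PV) / P = 68,625.9212 / 23,347.5061 = 2.93933 years.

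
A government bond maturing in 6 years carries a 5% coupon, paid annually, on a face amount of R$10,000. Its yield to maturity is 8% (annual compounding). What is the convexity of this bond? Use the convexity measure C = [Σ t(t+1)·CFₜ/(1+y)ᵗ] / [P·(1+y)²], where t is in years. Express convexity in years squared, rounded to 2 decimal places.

30.23

With y = 0.08:
  t   CF        PV=CF/(1+0.08)^t    t·PV        t(t+1)·PV
  1       500.00       462.9630       462.9630         925.9259
  2       500.00       428.6694       857.3388       2,572.0165
  3       500.00       396.9161     1,190.7484       4,762.9934
  4       500.00       367.5149     1,470.0597       7,350.2985
  5       500.00       340.2916     1,701.4580      10,208.7480
  6    10,500.00     6,616.7811    39,700.6865     277,904.8055
  Σ                  8,613.1361    45,383.2543     303,724.7878
P = 8,613.1361.
Convexity = Σ t(t+1)·PV / [P·(1+y)²] = 303,724.7878 / (8,613.1361 × 1.166400) = 30.23232.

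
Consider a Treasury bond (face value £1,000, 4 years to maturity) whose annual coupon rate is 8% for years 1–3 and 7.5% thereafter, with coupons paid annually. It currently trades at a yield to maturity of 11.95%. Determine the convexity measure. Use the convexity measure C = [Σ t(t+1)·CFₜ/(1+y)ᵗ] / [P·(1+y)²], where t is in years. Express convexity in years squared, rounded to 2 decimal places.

13.56

With y = 0.1195:
  t   CF        PV=CF/(1+0.1195)^t    t·PV        t(t+1)·PV
  1        80.00        71.4605        71.4605         142.9209
  2        80.00        63.8325       127.6650         382.9949
  3        80.00        57.0188       171.0563         684.2250
  4     1,075.00       684.4033     2,737.6131      13,688.0653
  Σ                    876.7150     3,107.7948      14,898.2062
P = 876.7150.
Convexity = Σ t(t+1)·PV / [P·(1+y)²] = 14,898.2062 / (876.7150 × 1.253280) = 13.55899.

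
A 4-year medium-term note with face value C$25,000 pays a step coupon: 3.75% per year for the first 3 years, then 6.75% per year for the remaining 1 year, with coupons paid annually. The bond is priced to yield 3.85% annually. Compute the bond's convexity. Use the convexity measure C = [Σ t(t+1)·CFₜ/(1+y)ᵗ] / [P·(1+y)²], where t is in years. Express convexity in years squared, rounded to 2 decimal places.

With y = 0.0385:
  t   CF        PV=CF/(1+0.0385)^t    t·PV        t(t+1)·PV
  1       937.50       902.7443       902.7443       1,805.4887
  2       937.50       869.2772     1,738.5543       5,215.6630
  3       937.50       837.0507     2,511.1522      10,044.6086
  4    26,687.50    22,944.6739    91,778.6954     458,893.4772
  Σ                 25,553.7461    96,931.1463     475,959.2375
P = 25,553.7461.
Convexity = Σ t(t+1)·PV / [P·(1+y)²] = 475,959.2375 / (25,553.7461 × 1.078482) = 17.27039.

17.27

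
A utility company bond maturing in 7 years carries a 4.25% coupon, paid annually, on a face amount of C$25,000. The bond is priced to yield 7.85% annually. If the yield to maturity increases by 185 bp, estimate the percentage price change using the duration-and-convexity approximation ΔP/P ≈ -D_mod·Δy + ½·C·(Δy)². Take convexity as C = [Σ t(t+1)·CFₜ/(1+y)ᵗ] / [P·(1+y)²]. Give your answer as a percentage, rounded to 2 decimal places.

With y = 0.0785:
  t   CF        PV=CF/(1+0.0785)^t    t·PV        t(t+1)·PV
  1     1,062.50       985.1646       985.1646       1,970.3292
  2     1,062.50       913.4581     1,826.9162       5,480.7487
  3     1,062.50       846.9709     2,540.9127      10,163.6508
  4     1,062.50       785.3230     3,141.2922      15,706.4609
  5     1,062.50       728.1623     3,640.8115      21,844.8691
  6     1,062.50       675.1621     4,050.9725      28,356.8073
  7    26,062.50    15,355.8912   107,491.2384     859,929.9069
  Σ                 20,290.1322   123,677.3081     943,452.7729
P = 20,290.1322; D_Mac = 6.09544 yrs; D_mod = 5.65178 yrs; C = 39.97560.
Duration effect: -5.65178 × (+0.0185) = -0.104558
Convexity effect: 0.5 × 39.97560 × (0.0185)² = +0.0068408
ΔP/P ≈ -0.104558 + 0.0068408 = -0.097717 = -9.7717%.

-9.77%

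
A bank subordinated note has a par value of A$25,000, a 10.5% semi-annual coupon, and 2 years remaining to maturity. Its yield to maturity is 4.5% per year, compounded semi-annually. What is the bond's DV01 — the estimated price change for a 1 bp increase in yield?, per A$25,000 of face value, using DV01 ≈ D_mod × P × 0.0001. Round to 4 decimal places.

A$5.0741

Periodic yield y = 0.0225.
  t   CF        PV=CF/(1+0.0225)^t    t·PV
  1     1,312.50     1,283.6186     1,283.6186
  2     1,312.50     1,255.3727     2,510.7454
  3     1,312.50     1,227.7484     3,683.2451
  4    26,312.50    24,071.8155    96,287.2621
  Σ                 27,838.5552   103,764.8711
P = 27,838.5552; D_Mac = 3.72738 half-year periods = 1.86369 yrs; D_mod = 1.82268 yrs.
DV01 ≈ 1.82268 × 27,838.5552 × 0.0001 = 5.074077.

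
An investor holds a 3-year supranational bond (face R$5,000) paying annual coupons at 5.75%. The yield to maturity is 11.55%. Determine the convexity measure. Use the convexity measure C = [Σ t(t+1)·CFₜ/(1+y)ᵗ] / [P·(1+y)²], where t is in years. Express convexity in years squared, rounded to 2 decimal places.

8.90

With y = 0.1155:
  t   CF        PV=CF/(1+0.1155)^t    t·PV        t(t+1)·PV
  1       287.50       257.7320       257.7320         515.4639
  2       287.50       231.0461       462.0923       1,386.2768
  3     5,287.50     3,809.2691    11,427.8074      45,711.2295
  Σ                  4,298.0472    12,147.6316      47,612.9702
P = 4,298.0472.
Convexity = Σ t(t+1)·PV / [P·(1+y)²] = 47,612.9702 / (4,298.0472 × 1.244340) = 8.90256.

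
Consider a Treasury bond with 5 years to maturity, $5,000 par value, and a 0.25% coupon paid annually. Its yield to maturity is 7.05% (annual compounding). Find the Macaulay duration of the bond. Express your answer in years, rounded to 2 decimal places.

4.97 years

Periodic yield y = 0.0705. Discount each cash flow and weight by its year:
  t   CF        PV=CF/(1+0.0705)^t    t·PV
  1        12.50        11.6768        11.6768
  2        12.50        10.9078        21.8156
  3        12.50        10.1894        30.5683
  4        12.50         9.5184        38.0735
  5     5,012.50     3,565.5048    17,827.5241
  Σ                  3,607.7972    17,929.6583
Price P = Σ PV = 3,607.7972.
Macaulay duration = Σ(t·PV) / P = 17,929.6583 / 3,607.7972 = 4.96970 years.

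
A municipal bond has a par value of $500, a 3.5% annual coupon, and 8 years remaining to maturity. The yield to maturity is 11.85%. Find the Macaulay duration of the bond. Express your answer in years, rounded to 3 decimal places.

Periodic yield y = 0.1185. Discount each cash flow and weight by its year:
  t   CF        PV=CF/(1+0.1185)^t    t·PV
  1        17.50        15.6460        15.6460
  2        17.50        13.9883        27.9767
  3        17.50        12.5063        37.5190
  4        17.50        11.1813        44.7254
  5        17.50         9.9967        49.9837
  6        17.50         8.9376        53.6257
  7        17.50         7.9907        55.9351
  8       517.50       211.2625     1,690.1001
  Σ                    291.5096     1,975.5116
Price P = Σ PV = 291.5096.
Macaulay duration = Σ(t·PV) / P = 1,975.5116 / 291.5096 = 6.77683 years.

6.777 years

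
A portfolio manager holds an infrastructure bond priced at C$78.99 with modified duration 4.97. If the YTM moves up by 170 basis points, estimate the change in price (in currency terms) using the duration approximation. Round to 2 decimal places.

Duration approximation: ΔP/P ≈ -D_mod · Δy = -4.97 × (+0.017) = -0.084490.
ΔP ≈ 78.99 × (-0.084490) = -6.6738651.

-C$6.67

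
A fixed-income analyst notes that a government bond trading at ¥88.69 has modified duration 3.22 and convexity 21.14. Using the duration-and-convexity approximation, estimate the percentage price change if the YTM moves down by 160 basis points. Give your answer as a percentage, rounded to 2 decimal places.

+5.42%

Duration effect: -D_mod·Δy = -3.22 × (-0.016) = +0.051520
Convexity effect: ½·C·(Δy)² = 0.5 × 21.14 × (-0.016)² = +0.00270592
ΔP/P ≈ +0.051520 + 0.00270592 = +0.05422592
= +5.422592%.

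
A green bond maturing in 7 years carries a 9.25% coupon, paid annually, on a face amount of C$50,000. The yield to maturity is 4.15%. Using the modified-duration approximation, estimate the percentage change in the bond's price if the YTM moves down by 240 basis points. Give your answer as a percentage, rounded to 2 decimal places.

Periodic yield y = 0.0415. Modified duration first:
  t   CF        PV=CF/(1+0.0415)^t    t·PV
  1     4,625.00     4,440.7105     4,440.7105
  2     4,625.00     4,263.7643     8,527.5286
  3     4,625.00     4,093.8687    12,281.6062
  4     4,625.00     3,930.7429    15,722.9716
  5     4,625.00     3,774.1171    18,870.5853
  6     4,625.00     3,623.7322    21,742.3930
  7    54,625.00    41,093.8215   287,656.7504
  Σ                 65,220.7572   369,242.5457
P = 65,220.7572; D_Mac = 5.66143 yrs; D_mod = 5.66143/(1+0.0415) = 5.43584 yrs.
ΔP/P ≈ -D_mod · Δy = -5.43584 × (-0.024) = +0.130460 = +13.0460%.

+13.05%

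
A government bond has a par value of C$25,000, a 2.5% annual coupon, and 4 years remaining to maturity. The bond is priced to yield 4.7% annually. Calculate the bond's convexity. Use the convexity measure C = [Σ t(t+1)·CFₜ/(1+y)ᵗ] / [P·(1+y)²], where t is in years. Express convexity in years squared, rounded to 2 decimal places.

17.33

With y = 0.047:
  t   CF        PV=CF/(1+0.047)^t    t·PV        t(t+1)·PV
  1       625.00       596.9436       596.9436       1,193.8873
  2       625.00       570.1468     1,140.2935       3,420.8805
  3       625.00       544.5528     1,633.6583       6,534.6333
  4    25,625.00    21,324.4161    85,297.6642     426,488.3211
  Σ                 23,036.0592    88,668.5597     437,637.7222
P = 23,036.0592.
Convexity = Σ t(t+1)·PV / [P·(1+y)²] = 437,637.7222 / (23,036.0592 × 1.096209) = 17.33058.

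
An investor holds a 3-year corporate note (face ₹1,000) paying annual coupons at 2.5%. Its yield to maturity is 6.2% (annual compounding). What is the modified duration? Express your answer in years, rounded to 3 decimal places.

2.753 years

Periodic yield y = 0.062. First find Macaulay duration:
  t   CF        PV=CF/(1+0.062)^t    t·PV
  1        25.00        23.5405        23.5405
  2        25.00        22.1662        44.3324
  3     1,025.00       855.7567     2,567.2701
  Σ                    901.4634     2,635.1430
P = 901.4634; Macaulay duration = 2,635.1430 / 901.4634 = 2.92318 years.
Modified duration = D_Mac / (1 + y) = 2.92318 / 1.062 = 2.75253 years.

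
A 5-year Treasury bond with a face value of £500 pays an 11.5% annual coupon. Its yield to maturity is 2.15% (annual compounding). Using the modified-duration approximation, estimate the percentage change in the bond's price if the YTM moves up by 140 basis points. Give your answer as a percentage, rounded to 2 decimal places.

Periodic yield y = 0.0215. Modified duration first:
  t   CF        PV=CF/(1+0.0215)^t    t·PV
  1        57.50        56.2898        56.2898
  2        57.50        55.1050       110.2100
  3        57.50        53.9452       161.8356
  4        57.50        52.8098       211.2391
  5       557.50       501.2484     2,506.2421
  Σ                    719.3982     3,045.8166
P = 719.3982; D_Mac = 4.23384 yrs; D_mod = 4.23384/(1+0.0215) = 4.14473 yrs.
ΔP/P ≈ -D_mod · Δy = -4.14473 × (+0.014) = -0.058026 = -5.8026%.

-5.80%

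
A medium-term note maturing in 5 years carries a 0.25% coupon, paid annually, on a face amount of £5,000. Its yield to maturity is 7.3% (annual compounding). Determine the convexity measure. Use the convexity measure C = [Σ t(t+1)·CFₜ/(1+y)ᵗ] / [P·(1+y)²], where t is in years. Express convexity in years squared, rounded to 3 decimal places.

With y = 0.073:
  t   CF        PV=CF/(1+0.073)^t    t·PV        t(t+1)·PV
  1        12.50        11.6496        11.6496          23.2992
  2        12.50        10.8570        21.7140          65.1421
  3        12.50        10.1184        30.3551         121.4205
  4        12.50         9.4300        37.7200         188.5998
  5     5,012.50     3,524.1613    17,620.8064     105,724.8385
  Σ                  3,566.2162    17,722.2451     106,123.3001
P = 3,566.2162.
Convexity = Σ t(t+1)·PV / [P·(1+y)²] = 106,123.3001 / (3,566.2162 × 1.151329) = 25.84661.

25.847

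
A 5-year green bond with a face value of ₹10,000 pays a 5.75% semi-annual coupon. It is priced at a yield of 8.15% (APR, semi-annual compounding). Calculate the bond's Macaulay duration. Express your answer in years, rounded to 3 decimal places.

4.379 years

Periodic yield y = 0.04075. Discount each cash flow and weight by its period:
  t   CF        PV=CF/(1+0.04075)^t    t·PV
  1       287.50       276.2431       276.2431
  2       287.50       265.4269       530.8539
  3       287.50       255.0343       765.1029
  4       287.50       245.0486       980.1943
  5       287.50       235.4538     1,177.2691
  6       287.50       226.2348     1,357.4086
  7       287.50       217.3767     1,521.6366
  8       287.50       208.8654     1,670.9232
  9       287.50       200.6874     1,806.1865
  10   10,287.50     6,899.9454    68,999.4538
  Σ                  9,030.3163    79,085.2718
Price P = Σ PV = 9,030.3163.
Macaulay duration = Σ(t·PV) / P = 79,085.2718 / 9,030.3163 = 8.75775 half-year periods.
In years: 8.75775 / 2 = 4.37888 years.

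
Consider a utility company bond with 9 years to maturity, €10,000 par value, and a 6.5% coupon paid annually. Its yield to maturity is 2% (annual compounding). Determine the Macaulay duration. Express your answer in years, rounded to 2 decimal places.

Periodic yield y = 0.02. Discount each cash flow and weight by its year:
  t   CF        PV=CF/(1+0.02)^t    t·PV
  1       650.00       637.2549       637.2549
  2       650.00       624.7597     1,249.5194
  3       650.00       612.5095     1,837.5286
  4       650.00       600.4995     2,401.9981
  5       650.00       588.7250     2,943.6251
  6       650.00       577.1814     3,463.0884
  7       650.00       565.8641     3,961.0488
  8       650.00       554.7687     4,438.1499
  9    10,650.00     8,911.4436    80,202.9922
  Σ                 13,673.0065   101,135.2055
Price P = Σ PV = 13,673.0065.
Macaulay duration = Σ(t·PV) / P = 101,135.2055 / 13,673.0065 = 7.39671 years.

7.40 years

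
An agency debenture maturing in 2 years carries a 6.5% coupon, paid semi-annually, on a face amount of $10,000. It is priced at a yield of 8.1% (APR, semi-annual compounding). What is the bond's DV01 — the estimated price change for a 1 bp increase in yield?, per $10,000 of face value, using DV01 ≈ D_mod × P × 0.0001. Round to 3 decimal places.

$1.779

Periodic yield y = 0.0405.
  t   CF        PV=CF/(1+0.0405)^t    t·PV
  1       325.00       312.3498       312.3498
  2       325.00       300.1921       600.3841
  3       325.00       288.5075       865.5225
  4    10,325.00     8,808.9009    35,235.6034
  Σ                  9,709.9502    37,013.8599
P = 9,709.9502; D_Mac = 3.81195 half-year periods = 1.90598 yrs; D_mod = 1.83179 yrs.
DV01 ≈ 1.83179 × 9,709.9502 × 0.0001 = 1.778657.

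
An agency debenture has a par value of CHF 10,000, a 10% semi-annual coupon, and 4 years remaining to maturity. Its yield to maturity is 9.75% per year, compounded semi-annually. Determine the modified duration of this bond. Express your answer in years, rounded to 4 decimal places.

3.2382 years

Periodic yield y = 0.04875. First find Macaulay duration:
  t   CF        PV=CF/(1+0.04875)^t    t·PV
  1       500.00       476.7580       476.7580
  2       500.00       454.5965       909.1929
  3       500.00       433.4650     1,300.3951
  4       500.00       413.3159     1,653.2636
  5       500.00       394.1034     1,970.5168
  6       500.00       375.7839     2,254.7034
  7       500.00       358.3160     2,508.2119
  8    10,500.00     7,174.8613    57,398.8902
  Σ                 10,081.2000    68,471.9320
P = 10,081.2000; Macaulay duration = 68,471.9320 / 10,081.2000 = 6.79204 half-year periods = 3.39602 years.
Modified duration = D_Mac / (1 + y) = 3.39602 / 1.04875 = 3.23816 years.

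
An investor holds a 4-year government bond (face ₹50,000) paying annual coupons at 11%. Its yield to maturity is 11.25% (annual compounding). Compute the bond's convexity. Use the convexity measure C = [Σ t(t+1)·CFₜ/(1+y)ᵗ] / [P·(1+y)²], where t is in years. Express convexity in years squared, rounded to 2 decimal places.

13.18

With y = 0.1125:
  t   CF        PV=CF/(1+0.1125)^t    t·PV        t(t+1)·PV
  1     5,500.00     4,943.8202     4,943.8202       9,887.6404
  2     5,500.00     4,443.8833     8,887.7667      26,663.3001
  3     5,500.00     3,994.5019    11,983.5057      47,934.0226
  4    55,500.00    36,232.0498   144,928.1992     724,640.9958
  Σ                 49,614.2553   170,743.2917     809,125.9590
P = 49,614.2553.
Convexity = Σ t(t+1)·PV / [P·(1+y)²] = 809,125.9590 / (49,614.2553 × 1.237656) = 13.17679.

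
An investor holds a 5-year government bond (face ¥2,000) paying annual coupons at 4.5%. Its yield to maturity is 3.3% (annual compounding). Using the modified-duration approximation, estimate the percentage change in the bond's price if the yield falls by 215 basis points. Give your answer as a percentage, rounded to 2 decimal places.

Periodic yield y = 0.033. Modified duration first:
  t   CF        PV=CF/(1+0.033)^t    t·PV
  1        90.00        87.1249        87.1249
  2        90.00        84.3416       168.6832
  3        90.00        81.6472       244.9417
  4        90.00        79.0390       316.1558
  5     2,090.00     1,776.8251     8,884.1255
  Σ                  2,108.9778     9,701.0311
P = 2,108.9778; D_Mac = 4.59987 yrs; D_mod = 4.59987/(1+0.033) = 4.45293 yrs.
ΔP/P ≈ -D_mod · Δy = -4.45293 × (-0.0215) = +0.095738 = +9.5738%.

+9.57%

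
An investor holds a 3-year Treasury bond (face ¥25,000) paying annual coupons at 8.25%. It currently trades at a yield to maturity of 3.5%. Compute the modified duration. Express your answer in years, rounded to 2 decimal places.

2.70 years

Periodic yield y = 0.035. First find Macaulay duration:
  t   CF        PV=CF/(1+0.035)^t    t·PV
  1     2,062.50     1,992.7536     1,992.7536
  2     2,062.50     1,925.3658     3,850.7316
  3    27,062.50    24,408.8245    73,226.4734
  Σ                 28,326.9439    79,069.9587
P = 28,326.9439; Macaulay duration = 79,069.9587 / 28,326.9439 = 2.79133 years.
Modified duration = D_Mac / (1 + y) = 2.79133 / 1.035 = 2.69694 years.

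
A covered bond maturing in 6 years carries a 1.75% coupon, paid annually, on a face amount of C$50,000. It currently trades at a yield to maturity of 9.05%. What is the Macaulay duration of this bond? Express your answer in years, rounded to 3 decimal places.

Periodic yield y = 0.0905. Discount each cash flow and weight by its year:
  t   CF        PV=CF/(1+0.0905)^t    t·PV
  1       875.00       802.3842       802.3842
  2       875.00       735.7948     1,471.5896
  3       875.00       674.7316     2,024.1948
  4       875.00       618.7360     2,474.9439
  5       875.00       567.3874     2,836.9371
  6    50,875.00    30,251.7430   181,510.4582
  Σ                 33,650.7771   191,120.5078
Price P = Σ PV = 33,650.7771.
Macaulay duration = Σ(t·PV) / P = 191,120.5078 / 33,650.7771 = 5.67953 years.

5.680 years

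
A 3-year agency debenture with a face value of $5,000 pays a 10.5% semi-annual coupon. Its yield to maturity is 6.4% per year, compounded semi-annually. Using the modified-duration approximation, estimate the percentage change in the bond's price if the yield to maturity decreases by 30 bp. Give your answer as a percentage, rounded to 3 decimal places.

Periodic yield y = 0.032. Modified duration first:
  t   CF        PV=CF/(1+0.032)^t    t·PV
  1       262.50       254.3605       254.3605
  2       262.50       246.4733       492.9466
  3       262.50       238.8307       716.4922
  4       262.50       231.4251       925.7005
  5       262.50       224.2492     1,121.2458
  6     5,262.50     4,356.2613    26,137.5680
  Σ                  5,551.6001    29,648.3136
P = 5,551.6001; D_Mac = 5.34050 half-year periods = 2.67025 yrs; D_mod = 2.67025/(1+0.032) = 2.58745 yrs.
ΔP/P ≈ -D_mod · Δy = -2.58745 × (-0.003) = +0.007762 = +0.7762%.

+0.776%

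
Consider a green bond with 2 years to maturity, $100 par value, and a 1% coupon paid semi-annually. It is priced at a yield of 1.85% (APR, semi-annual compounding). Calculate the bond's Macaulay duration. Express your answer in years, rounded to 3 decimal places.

1.985 years

Periodic yield y = 0.00925. Discount each cash flow and weight by its period:
  t   CF        PV=CF/(1+0.00925)^t    t·PV
  1         0.50         0.4954         0.4954
  2         0.50         0.4909         0.9818
  3         0.50         0.4864         1.4591
  4       100.50        96.8659       387.4637
  Σ                     98.3386       390.4000
Price P = Σ PV = 98.3386.
Macaulay duration = Σ(t·PV) / P = 390.4000 / 98.3386 = 3.96996 half-year periods.
In years: 3.96996 / 2 = 1.98498 years.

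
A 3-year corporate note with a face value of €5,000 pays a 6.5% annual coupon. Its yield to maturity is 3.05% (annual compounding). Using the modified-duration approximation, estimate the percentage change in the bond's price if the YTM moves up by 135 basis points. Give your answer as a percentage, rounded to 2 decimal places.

Periodic yield y = 0.0305. Modified duration first:
  t   CF        PV=CF/(1+0.0305)^t    t·PV
  1       325.00       315.3809       315.3809
  2       325.00       306.0465       612.0929
  3     5,325.00     4,866.0394    14,598.1183
  Σ                  5,487.4668    15,525.5921
P = 5,487.4668; D_Mac = 2.82928 yrs; D_mod = 2.82928/(1+0.0305) = 2.74554 yrs.
ΔP/P ≈ -D_mod · Δy = -2.74554 × (+0.0135) = -0.037065 = -3.7065%.

-3.71%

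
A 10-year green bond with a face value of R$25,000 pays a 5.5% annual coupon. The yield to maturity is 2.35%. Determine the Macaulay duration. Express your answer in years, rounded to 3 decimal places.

8.219 years

Periodic yield y = 0.0235. Discount each cash flow and weight by its year:
  t   CF        PV=CF/(1+0.0235)^t    t·PV
  1     1,375.00     1,343.4294     1,343.4294
  2     1,375.00     1,312.5837     2,625.1674
  3     1,375.00     1,282.4462     3,847.3386
  4     1,375.00     1,253.0007     5,012.0028
  5     1,375.00     1,224.2313     6,121.1563
  6     1,375.00     1,196.1224     7,176.7343
  7     1,375.00     1,168.6589     8,180.6123
  8     1,375.00     1,141.8260     9,134.6079
  9     1,375.00     1,115.6092    10,040.4825
  10   26,375.00    20,908.0725   209,080.7255
  Σ                 31,945.9802   262,562.2569
Price P = Σ PV = 31,945.9802.
Macaulay duration = Σ(t·PV) / P = 262,562.2569 / 31,945.9802 = 8.21895 years.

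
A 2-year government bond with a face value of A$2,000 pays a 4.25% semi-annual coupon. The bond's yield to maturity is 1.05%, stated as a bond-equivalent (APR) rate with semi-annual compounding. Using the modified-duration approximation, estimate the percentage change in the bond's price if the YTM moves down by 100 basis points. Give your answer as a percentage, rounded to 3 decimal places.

+1.930%

Periodic yield y = 0.00525. Modified duration first:
  t   CF        PV=CF/(1+0.00525)^t    t·PV
  1        42.50        42.2780        42.2780
  2        42.50        42.0572        84.1145
  3        42.50        41.8376       125.5128
  4     2,042.50     2,000.1646     8,000.6584
  Σ                  2,126.3375     8,252.5637
P = 2,126.3375; D_Mac = 3.88112 half-year periods = 1.94056 yrs; D_mod = 1.94056/(1+0.00525) = 1.93042 yrs.
ΔP/P ≈ -D_mod · Δy = -1.93042 × (-0.01) = +0.019304 = +1.9304%.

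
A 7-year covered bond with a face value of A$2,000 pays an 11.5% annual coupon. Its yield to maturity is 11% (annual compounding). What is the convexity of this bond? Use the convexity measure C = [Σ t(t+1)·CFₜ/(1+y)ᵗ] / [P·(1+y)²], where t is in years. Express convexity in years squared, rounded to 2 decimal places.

30.13

With y = 0.11:
  t   CF        PV=CF/(1+0.11)^t    t·PV        t(t+1)·PV
  1       230.00       207.2072       207.2072         414.4144
  2       230.00       186.6732       373.3463       1,120.0390
  3       230.00       168.1740       504.5221       2,018.0882
  4       230.00       151.5081       606.0325       3,030.1625
  5       230.00       136.4938       682.4690       4,094.8142
  6       230.00       122.9674       737.8044       5,164.6305
  7     2,230.00     1,074.0983     7,518.6878      60,149.5024
  Σ                  2,047.1220    10,630.0693      75,991.6511
P = 2,047.1220.
Convexity = Σ t(t+1)·PV / [P·(1+y)²] = 75,991.6511 / (2,047.1220 × 1.232100) = 30.12841.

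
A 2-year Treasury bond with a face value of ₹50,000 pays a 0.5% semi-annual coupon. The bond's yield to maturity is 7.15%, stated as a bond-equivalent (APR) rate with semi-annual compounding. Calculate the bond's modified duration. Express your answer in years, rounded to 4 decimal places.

Periodic yield y = 0.03575. First find Macaulay duration:
  t   CF        PV=CF/(1+0.03575)^t    t·PV
  1       125.00       120.6855       120.6855
  2       125.00       116.5199       233.0398
  3       125.00       112.4981       337.4943
  4    50,125.00    43,554.6590   174,218.6359
  Σ                 43,904.3625   174,909.8555
P = 43,904.3625; Macaulay duration = 174,909.8555 / 43,904.3625 = 3.98388 half-year periods = 1.99194 years.
Modified duration = D_Mac / (1 + y) = 1.99194 / 1.03575 = 1.92319 years.

1.9232 years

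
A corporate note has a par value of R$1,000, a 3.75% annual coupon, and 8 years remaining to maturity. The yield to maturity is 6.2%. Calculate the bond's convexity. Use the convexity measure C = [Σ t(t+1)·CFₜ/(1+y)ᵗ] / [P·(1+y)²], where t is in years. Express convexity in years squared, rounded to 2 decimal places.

52.96

With y = 0.062:
  t   CF        PV=CF/(1+0.062)^t    t·PV        t(t+1)·PV
  1        37.50        35.3107        35.3107          70.6215
  2        37.50        33.2493        66.4986         199.4957
  3        37.50        31.3082        93.9245         375.6981
  4        37.50        29.4804       117.9216         589.6078
  5        37.50        27.7593       138.7966         832.7793
  6        37.50        26.1387       156.8323       1,097.8259
  7        37.50        24.6127       172.2891       1,378.3124
  8     1,037.50       641.1977     5,129.5818      46,166.2361
  Σ                    849.0570     5,911.1550      50,710.5767
P = 849.0570.
Convexity = Σ t(t+1)·PV / [P·(1+y)²] = 50,710.5767 / (849.0570 × 1.127844) = 52.95569.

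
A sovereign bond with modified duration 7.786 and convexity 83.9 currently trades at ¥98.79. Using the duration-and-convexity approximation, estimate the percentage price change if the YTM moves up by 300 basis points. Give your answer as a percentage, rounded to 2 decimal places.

Duration effect: -D_mod·Δy = -7.786 × (+0.03) = -0.233580
Convexity effect: ½·C·(Δy)² = 0.5 × 83.9 × (0.03)² = +0.0377550
ΔP/P ≈ -0.233580 + 0.0377550 = -0.195825
= -19.5825%.

-19.58%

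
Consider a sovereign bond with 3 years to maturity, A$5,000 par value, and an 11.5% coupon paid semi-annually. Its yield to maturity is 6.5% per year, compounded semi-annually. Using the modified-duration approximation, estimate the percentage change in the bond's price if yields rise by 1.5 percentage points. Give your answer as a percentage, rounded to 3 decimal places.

Periodic yield y = 0.0325. Modified duration first:
  t   CF        PV=CF/(1+0.0325)^t    t·PV
  1       287.50       278.4504       278.4504
  2       287.50       269.6856       539.3712
  3       287.50       261.1967       783.5901
  4       287.50       252.9750     1,011.9000
  5       287.50       245.0121     1,225.0605
  6     5,287.50     4,364.2540    26,185.5240
  Σ                  5,671.5737    30,023.8961
P = 5,671.5737; D_Mac = 5.29375 half-year periods = 2.64688 yrs; D_mod = 2.64688/(1+0.0325) = 2.56356 yrs.
ΔP/P ≈ -D_mod · Δy = -2.56356 × (+0.015) = -0.038453 = -3.8453%.

-3.845%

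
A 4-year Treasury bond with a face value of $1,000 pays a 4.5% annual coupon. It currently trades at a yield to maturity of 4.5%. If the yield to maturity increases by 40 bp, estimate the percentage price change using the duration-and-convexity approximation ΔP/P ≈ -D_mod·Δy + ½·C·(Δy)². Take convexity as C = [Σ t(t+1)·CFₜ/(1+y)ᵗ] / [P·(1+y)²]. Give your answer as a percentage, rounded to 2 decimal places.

-1.42%

With y = 0.045:
  t   CF        PV=CF/(1+0.045)^t    t·PV        t(t+1)·PV
  1        45.00        43.0622        43.0622          86.1244
  2        45.00        41.2078        82.4157         247.2471
  3        45.00        39.4333       118.3000         473.2002
  4     1,045.00       876.2966     3,505.1864      17,525.9321
  Σ                  1,000.0000     3,748.9644      18,332.5037
P = 1,000.0000; D_Mac = 3.74896 yrs; D_mod = 3.58753 yrs; C = 16.78762.
Duration effect: -3.58753 × (+0.004) = -0.014350
Convexity effect: 0.5 × 16.78762 × (0.004)² = +0.0001343
ΔP/P ≈ -0.014350 + 0.0001343 = -0.014216 = -1.4216%.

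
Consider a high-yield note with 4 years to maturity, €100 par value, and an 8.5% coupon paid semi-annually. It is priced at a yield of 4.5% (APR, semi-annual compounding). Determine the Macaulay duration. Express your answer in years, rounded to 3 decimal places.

3.514 years

Periodic yield y = 0.0225. Discount each cash flow and weight by its period:
  t   CF        PV=CF/(1+0.0225)^t    t·PV
  1         4.25         4.1565         4.1565
  2         4.25         4.0650         8.1300
  3         4.25         3.9756        11.9267
  4         4.25         3.8881        15.5523
  5         4.25         3.8025        19.0126
  6         4.25         3.7189        22.3131
  7         4.25         3.6370        25.4591
  8       104.25        87.2508       698.0066
  Σ                    114.4944       804.5570
Price P = Σ PV = 114.4944.
Macaulay duration = Σ(t·PV) / P = 804.5570 / 114.4944 = 7.02704 half-year periods.
In years: 7.02704 / 2 = 3.51352 years.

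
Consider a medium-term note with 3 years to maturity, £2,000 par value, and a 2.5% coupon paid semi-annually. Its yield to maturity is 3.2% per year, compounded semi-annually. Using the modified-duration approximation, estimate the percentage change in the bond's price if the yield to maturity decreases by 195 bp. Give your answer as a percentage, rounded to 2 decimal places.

+5.58%

Periodic yield y = 0.016. Modified duration first:
  t   CF        PV=CF/(1+0.016)^t    t·PV
  1        25.00        24.6063        24.6063
  2        25.00        24.2188        48.4376
  3        25.00        23.8374        71.5122
  4        25.00        23.4620        93.8480
  5        25.00        23.0925       115.4626
  6     2,025.00     1,841.0381    11,046.2287
  Σ                  1,960.2551    11,400.0955
P = 1,960.2551; D_Mac = 5.81562 half-year periods = 2.90781 yrs; D_mod = 2.90781/(1+0.016) = 2.86202 yrs.
ΔP/P ≈ -D_mod · Δy = -2.86202 × (-0.0195) = +0.055809 = +5.5809%.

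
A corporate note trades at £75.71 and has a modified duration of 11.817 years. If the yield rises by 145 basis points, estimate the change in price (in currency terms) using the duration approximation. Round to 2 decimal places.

Duration approximation: ΔP/P ≈ -D_mod · Δy = -11.817 × (+0.0145) = -0.1713465.
ΔP ≈ 75.71 × (-0.1713465) = -12.972643515.

-£12.97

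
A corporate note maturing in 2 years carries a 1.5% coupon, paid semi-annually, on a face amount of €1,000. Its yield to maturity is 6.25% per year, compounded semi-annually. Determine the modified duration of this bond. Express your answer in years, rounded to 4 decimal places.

Periodic yield y = 0.03125. First find Macaulay duration:
  t   CF        PV=CF/(1+0.03125)^t    t·PV
  1         7.50         7.2727         7.2727
  2         7.50         7.0523        14.1047
  3         7.50         6.8386        20.5159
  4     1,007.50       890.8185     3,563.2738
  Σ                    911.9822     3,605.1672
P = 911.9822; Macaulay duration = 3,605.1672 / 911.9822 = 3.95311 half-year periods = 1.97656 years.
Modified duration = D_Mac / (1 + y) = 1.97656 / 1.03125 = 1.91666 years.

1.9167 years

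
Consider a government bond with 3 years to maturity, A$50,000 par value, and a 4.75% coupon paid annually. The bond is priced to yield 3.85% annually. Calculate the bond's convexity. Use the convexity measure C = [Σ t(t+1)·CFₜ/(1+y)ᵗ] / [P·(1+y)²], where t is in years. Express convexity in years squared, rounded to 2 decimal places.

With y = 0.0385:
  t   CF        PV=CF/(1+0.0385)^t    t·PV        t(t+1)·PV
  1     2,375.00     2,286.9523     2,286.9523       4,573.9047
  2     2,375.00     2,202.1688     4,404.3377      13,213.0130
  3    52,375.00    46,763.2335   140,289.7005     561,158.8020
  Σ                 51,252.3547   146,980.9905     578,945.7197
P = 51,252.3547.
Convexity = Σ t(t+1)·PV / [P·(1+y)²] = 578,945.7197 / (51,252.3547 × 1.078482) = 10.47396.

10.47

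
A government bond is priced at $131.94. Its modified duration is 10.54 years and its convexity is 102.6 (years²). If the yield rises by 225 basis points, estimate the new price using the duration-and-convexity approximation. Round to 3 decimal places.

Duration effect: -D_mod·Δy = -10.54 × (+0.0225) = -0.237150
Convexity effect: ½·C·(Δy)² = 0.5 × 102.6 × (0.0225)² = +0.025970625
ΔP/P ≈ -0.237150 + 0.025970625 = -0.211179375
New price ≈ 131.94 × (1 - 0.211179375) = 104.0769932625.

$104.077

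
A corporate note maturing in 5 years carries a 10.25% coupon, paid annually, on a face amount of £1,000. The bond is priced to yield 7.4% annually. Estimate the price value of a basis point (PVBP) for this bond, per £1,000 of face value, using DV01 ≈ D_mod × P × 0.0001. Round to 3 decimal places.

£0.436

Periodic yield y = 0.074.
  t   CF        PV=CF/(1+0.074)^t    t·PV
  1       102.50        95.4376        95.4376
  2       102.50        88.8618       177.7237
  3       102.50        82.7391       248.2174
  4       102.50        77.0383       308.1532
  5     1,102.50       771.5378     3,857.6888
  Σ                  1,115.6147     4,687.2208
P = 1,115.6147; D_Mac = 4.20147 yrs; D_mod = 3.91198 yrs.
DV01 ≈ 3.91198 × 1,115.6147 × 0.0001 = 0.436427.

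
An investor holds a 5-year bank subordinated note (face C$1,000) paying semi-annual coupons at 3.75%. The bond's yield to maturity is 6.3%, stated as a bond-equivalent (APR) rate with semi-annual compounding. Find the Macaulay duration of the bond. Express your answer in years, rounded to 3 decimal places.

4.577 years

Periodic yield y = 0.0315. Discount each cash flow and weight by its period:
  t   CF        PV=CF/(1+0.0315)^t    t·PV
  1        18.75        18.1774        18.1774
  2        18.75        17.6223        35.2446
  3        18.75        17.0842        51.2525
  4        18.75        16.5624        66.2498
  5        18.75        16.0567        80.2833
  6        18.75        15.5663        93.3979
  7        18.75        15.0910       105.6367
  8        18.75        14.6301       117.0408
  9        18.75        14.1833       127.6500
  10    1,018.75       747.0941     7,470.9409
  Σ                    892.0678     8,165.8738
Price P = Σ PV = 892.0678.
Macaulay duration = Σ(t·PV) / P = 8,165.8738 / 892.0678 = 9.15387 half-year periods.
In years: 9.15387 / 2 = 4.57694 years.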